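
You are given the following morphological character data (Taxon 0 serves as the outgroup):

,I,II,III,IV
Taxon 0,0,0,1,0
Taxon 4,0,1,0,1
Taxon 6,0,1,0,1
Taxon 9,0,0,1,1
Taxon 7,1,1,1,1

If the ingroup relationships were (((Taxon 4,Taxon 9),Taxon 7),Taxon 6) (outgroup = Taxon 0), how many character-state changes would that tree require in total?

6

Map each character onto (((Taxon 4,Taxon 9),Taxon 7),Taxon 6) (rooted by Taxon 0) and count the minimum state changes it requires (Fitch parsimony):
I: 1; II: 2; III: 2; IV: 1.
Total tree length = 6.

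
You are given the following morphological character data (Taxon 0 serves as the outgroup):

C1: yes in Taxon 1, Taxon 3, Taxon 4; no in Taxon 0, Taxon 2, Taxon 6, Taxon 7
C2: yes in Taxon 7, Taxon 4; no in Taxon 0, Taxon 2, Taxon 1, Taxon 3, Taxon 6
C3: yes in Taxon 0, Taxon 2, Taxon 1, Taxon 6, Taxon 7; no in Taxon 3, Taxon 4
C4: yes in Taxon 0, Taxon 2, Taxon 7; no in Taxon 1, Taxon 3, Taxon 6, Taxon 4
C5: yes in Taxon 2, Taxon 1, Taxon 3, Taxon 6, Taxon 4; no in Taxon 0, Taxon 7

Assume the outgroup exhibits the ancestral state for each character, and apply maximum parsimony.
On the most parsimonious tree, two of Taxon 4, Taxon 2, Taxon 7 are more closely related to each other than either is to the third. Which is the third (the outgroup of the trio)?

Taxon 7

Character polarity is set by the outgroup: the derived state is whichever differs from the outgroup's state, so for C3, C4 the derived state is 'no', and for the remaining characters it is 'yes'.
Only Taxon 1, Taxon 3, and Taxon 4 show the derived state 'yes' for C1, supporting them as a clade.
C2 groups Taxon 4 and Taxon 7, which is incompatible with the clades supported by the remaining characters; treating it as convergent (homoplasy) costs fewer steps than any alternative tree.
C3 (derived state 'no') is shared by Taxon 3 and Taxon 4 — a synapomorphy uniting that clade.
C4 (derived state 'no') is shared by Taxon 1, Taxon 3, Taxon 4, and Taxon 6 — a synapomorphy uniting that clade.
C5: derived state 'yes' in Taxon 1, Taxon 2, Taxon 3, Taxon 4, and Taxon 6 only — synapomorphy for {Taxon 1, Taxon 2, Taxon 3, Taxon 4, Taxon 6}.
Most parsimonious ingroup topology: (((((Taxon 4,Taxon 3),Taxon 1),Taxon 6),Taxon 2),Taxon 7).
Taxon 4 and Taxon 2 share a more recent common ancestor with each other than either does with Taxon 7, so Taxon 7 is the least closely related of the three.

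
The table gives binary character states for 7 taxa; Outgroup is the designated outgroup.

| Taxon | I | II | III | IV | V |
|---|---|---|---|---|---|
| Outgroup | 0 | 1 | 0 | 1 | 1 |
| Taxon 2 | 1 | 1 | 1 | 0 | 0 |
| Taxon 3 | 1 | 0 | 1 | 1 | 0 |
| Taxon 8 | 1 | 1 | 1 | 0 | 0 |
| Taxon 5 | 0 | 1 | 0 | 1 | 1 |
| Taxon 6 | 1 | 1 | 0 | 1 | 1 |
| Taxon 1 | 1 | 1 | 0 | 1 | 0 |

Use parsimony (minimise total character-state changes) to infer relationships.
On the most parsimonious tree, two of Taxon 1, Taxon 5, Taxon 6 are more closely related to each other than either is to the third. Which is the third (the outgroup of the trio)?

Taxon 5

Character polarity is set by the outgroup: the derived state is whichever differs from the outgroup's state, so for II, IV, V the derived state is '0', and for the remaining characters it is '1'.
I (derived state '1') is shared by Taxon 1, Taxon 2, Taxon 3, Taxon 6, and Taxon 8 — a synapomorphy uniting that clade.
II: derived state '0' in Taxon 3 only — an autapomorphy, so it tells us nothing about relationships among taxa.
Only Taxon 2, Taxon 3, and Taxon 8 show the derived state '1' for III, supporting them as a clade.
IV (derived state '0') is shared by Taxon 2 and Taxon 8 — a synapomorphy uniting that clade.
V (derived state '0') is shared by Taxon 1, Taxon 2, Taxon 3, and Taxon 8 — a synapomorphy uniting that clade.
Most parsimonious ingroup topology: (((((Taxon 2,Taxon 8),Taxon 3),Taxon 1),Taxon 6),Taxon 5).
Taxon 6 and Taxon 1 share a more recent common ancestor with each other than either does with Taxon 5, so Taxon 5 is the least closely related of the three.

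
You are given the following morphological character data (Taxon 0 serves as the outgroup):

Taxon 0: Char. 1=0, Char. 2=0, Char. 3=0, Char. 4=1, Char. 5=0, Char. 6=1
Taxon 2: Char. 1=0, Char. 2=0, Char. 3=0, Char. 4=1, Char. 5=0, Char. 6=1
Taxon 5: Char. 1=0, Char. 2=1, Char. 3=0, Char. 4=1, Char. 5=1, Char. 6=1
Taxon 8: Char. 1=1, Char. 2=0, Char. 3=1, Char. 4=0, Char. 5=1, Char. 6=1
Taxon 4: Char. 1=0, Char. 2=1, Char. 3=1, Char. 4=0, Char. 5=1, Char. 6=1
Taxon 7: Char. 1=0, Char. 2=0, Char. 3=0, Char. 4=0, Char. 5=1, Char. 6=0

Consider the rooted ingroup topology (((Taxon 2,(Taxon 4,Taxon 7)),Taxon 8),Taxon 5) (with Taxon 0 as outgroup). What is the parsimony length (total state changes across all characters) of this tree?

10

Map each character onto (((Taxon 2,(Taxon 4,Taxon 7)),Taxon 8),Taxon 5) (rooted by Taxon 0) and count the minimum state changes it requires (Fitch parsimony):
Char. 1: 1; Char. 2: 2; Char. 3: 2; Char. 4: 2; Char. 5: 2; Char. 6: 1.
Total tree length = 10.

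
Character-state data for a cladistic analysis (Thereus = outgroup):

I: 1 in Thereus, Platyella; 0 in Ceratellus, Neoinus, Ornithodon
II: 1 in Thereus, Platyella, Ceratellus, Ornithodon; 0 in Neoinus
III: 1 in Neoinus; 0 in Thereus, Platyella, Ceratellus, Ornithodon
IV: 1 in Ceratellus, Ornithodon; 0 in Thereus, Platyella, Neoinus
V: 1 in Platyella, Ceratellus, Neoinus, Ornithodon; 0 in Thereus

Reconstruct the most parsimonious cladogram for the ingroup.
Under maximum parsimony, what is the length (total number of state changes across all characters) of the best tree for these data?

Character polarity is set by the outgroup: the derived state is whichever differs from the outgroup's state, so for I, II the derived state is '0', and for the remaining characters it is '1'.
I: derived state '0' in Ceratellus, Neoinus, and Ornithodon only — synapomorphy for {Ceratellus, Neoinus, Ornithodon}.
II (derived state '0') is unique to Neoinus (autapomorphy; uninformative for grouping).
III: derived state '1' in Neoinus only — an autapomorphy, so it tells us nothing about relationships among taxa.
IV: derived state '1' in Ceratellus and Ornithodon only — synapomorphy for {Ceratellus, Ornithodon}.
All ingroup taxa share the derived state '1' for V; it defines the ingroup but does not resolve relationships within it.
Most parsimonious ingroup topology: (Platyella,((Ceratellus,Ornithodon),Neoinus)).
Changes per character on this tree: I: 1; II: 1; III: 1; IV: 1; V: 1.
Total = 5.

5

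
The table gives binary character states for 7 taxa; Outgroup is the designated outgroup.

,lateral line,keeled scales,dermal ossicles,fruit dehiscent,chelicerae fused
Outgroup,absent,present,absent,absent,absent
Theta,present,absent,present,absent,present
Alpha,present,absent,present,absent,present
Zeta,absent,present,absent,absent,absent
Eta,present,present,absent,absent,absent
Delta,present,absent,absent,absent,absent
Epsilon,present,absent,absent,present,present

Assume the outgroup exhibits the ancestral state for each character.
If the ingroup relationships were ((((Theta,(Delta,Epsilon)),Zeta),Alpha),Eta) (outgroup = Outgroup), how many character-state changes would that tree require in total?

10

Map each character onto ((((Theta,(Delta,Epsilon)),Zeta),Alpha),Eta) (rooted by Outgroup) and count the minimum state changes it requires (Fitch parsimony):
lateral line: 2; keeled scales: 2; dermal ossicles: 2; fruit dehiscent: 1; chelicerae fused: 3.
Total tree length = 10.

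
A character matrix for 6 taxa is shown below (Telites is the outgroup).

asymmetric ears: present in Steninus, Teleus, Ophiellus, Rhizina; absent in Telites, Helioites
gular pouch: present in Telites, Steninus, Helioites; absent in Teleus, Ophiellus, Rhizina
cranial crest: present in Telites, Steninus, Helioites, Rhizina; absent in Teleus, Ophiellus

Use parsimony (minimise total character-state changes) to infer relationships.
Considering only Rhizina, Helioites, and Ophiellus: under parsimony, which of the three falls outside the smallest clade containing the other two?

Character polarity is set by the outgroup: the derived state is whichever differs from the outgroup's state, so for gular pouch, cranial crest the derived state is 'absent', and for the remaining characters it is 'present'.
Only Ophiellus, Rhizina, Steninus, and Teleus show the derived state 'present' for asymmetric ears, supporting them as a clade.
Only Ophiellus, Rhizina, and Teleus show the derived state 'absent' for gular pouch, supporting them as a clade.
cranial crest: derived state 'absent' in Ophiellus and Teleus only — synapomorphy for {Ophiellus, Teleus}.
Most parsimonious ingroup topology: ((Steninus,((Teleus,Ophiellus),Rhizina)),Helioites).
Ophiellus and Rhizina share a more recent common ancestor with each other than either does with Helioites, so Helioites is the least closely related of the three.

Helioites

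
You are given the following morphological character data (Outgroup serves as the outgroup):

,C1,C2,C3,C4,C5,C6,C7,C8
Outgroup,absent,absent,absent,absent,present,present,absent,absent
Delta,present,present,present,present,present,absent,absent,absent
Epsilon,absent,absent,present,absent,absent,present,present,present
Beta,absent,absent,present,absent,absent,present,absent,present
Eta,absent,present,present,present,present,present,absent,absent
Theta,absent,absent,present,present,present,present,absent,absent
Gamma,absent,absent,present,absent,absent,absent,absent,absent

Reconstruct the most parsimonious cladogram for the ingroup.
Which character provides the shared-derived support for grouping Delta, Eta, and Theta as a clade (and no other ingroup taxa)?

Character polarity is set by the outgroup: the derived state is whichever differs from the outgroup's state, so for C5, C6 the derived state is 'absent', and for the remaining characters it is 'present'.
C1: derived state 'present' in Delta only — an autapomorphy, so it tells us nothing about relationships among taxa.
Only Delta and Eta show the derived state 'present' for C2, supporting them as a clade.
All ingroup taxa share the derived state 'present' for C3; it defines the ingroup but does not resolve relationships within it.
C4 (derived state 'present') is shared by Delta, Eta, and Theta — a synapomorphy uniting that clade.
C5 (derived state 'absent') is shared by Beta, Epsilon, and Gamma — a synapomorphy uniting that clade.
C6 groups Delta and Gamma, which is incompatible with the clades supported by the remaining characters; treating it as convergent (homoplasy) costs fewer steps than any alternative tree.
C7: derived state 'present' in Epsilon only — an autapomorphy, so it tells us nothing about relationships among taxa.
C8: derived state 'present' in Beta and Epsilon only — synapomorphy for {Beta, Epsilon}.
Most parsimonious ingroup topology: (((Delta,Eta),Theta),((Epsilon,Beta),Gamma)).
The clade {Delta, Eta, Theta} is supported by C4: its derived state 'present' occurs in exactly those taxa and in no other taxon (including the outgroup).

C4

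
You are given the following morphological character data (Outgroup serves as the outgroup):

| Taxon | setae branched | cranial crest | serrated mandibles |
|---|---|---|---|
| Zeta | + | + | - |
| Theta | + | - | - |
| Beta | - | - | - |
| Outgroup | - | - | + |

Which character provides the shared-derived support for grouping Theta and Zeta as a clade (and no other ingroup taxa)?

setae branched

Character polarity is set by the outgroup: the derived state is whichever differs from the outgroup's state, so for serrated mandibles the derived state is '-', and for the remaining characters it is '+'.
Only Theta and Zeta show the derived state '+' for setae branched, supporting them as a clade.
cranial crest (derived state '+') is unique to Zeta (autapomorphy; uninformative for grouping).
serrated mandibles (derived state '-') is shared by all ingroup taxa — unites the whole ingroup.
Most parsimonious ingroup topology: ((Zeta,Theta),Beta).
The clade {Theta, Zeta} is supported by setae branched: its derived state '+' occurs in exactly those taxa and in no other taxon (including the outgroup).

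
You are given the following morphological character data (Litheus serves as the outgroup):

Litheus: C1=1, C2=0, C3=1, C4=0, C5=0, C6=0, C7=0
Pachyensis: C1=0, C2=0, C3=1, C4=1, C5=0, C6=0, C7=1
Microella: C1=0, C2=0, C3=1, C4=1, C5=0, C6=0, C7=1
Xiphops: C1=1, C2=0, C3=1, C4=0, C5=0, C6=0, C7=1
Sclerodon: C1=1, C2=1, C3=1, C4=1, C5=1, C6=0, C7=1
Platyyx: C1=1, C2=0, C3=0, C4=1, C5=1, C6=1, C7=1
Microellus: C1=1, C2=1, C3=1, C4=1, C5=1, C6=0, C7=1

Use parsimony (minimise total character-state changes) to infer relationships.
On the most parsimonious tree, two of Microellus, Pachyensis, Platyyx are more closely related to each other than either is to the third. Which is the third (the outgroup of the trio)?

Character polarity is set by the outgroup: the derived state is whichever differs from the outgroup's state, so for C1, C3 the derived state is '0', and for the remaining characters it is '1'.
C1 (derived state '0') is shared by Microella and Pachyensis — a synapomorphy uniting that clade.
C2: derived state '1' in Microellus and Sclerodon only — synapomorphy for {Microellus, Sclerodon}.
C3: derived state '0' in Platyyx only — an autapomorphy, so it tells us nothing about relationships among taxa.
C4 (derived state '1') is shared by Microella, Microellus, Pachyensis, Platyyx, and Sclerodon — a synapomorphy uniting that clade.
C5 (derived state '1') is shared by Microellus, Platyyx, and Sclerodon — a synapomorphy uniting that clade.
C6: derived state '1' in Platyyx only — an autapomorphy, so it tells us nothing about relationships among taxa.
All ingroup taxa share the derived state '1' for C7; it defines the ingroup but does not resolve relationships within it.
Most parsimonious ingroup topology: (((Pachyensis,Microella),((Sclerodon,Microellus),Platyyx)),Xiphops).
Microellus and Platyyx share a more recent common ancestor with each other than either does with Pachyensis, so Pachyensis is the least closely related of the three.

Pachyensis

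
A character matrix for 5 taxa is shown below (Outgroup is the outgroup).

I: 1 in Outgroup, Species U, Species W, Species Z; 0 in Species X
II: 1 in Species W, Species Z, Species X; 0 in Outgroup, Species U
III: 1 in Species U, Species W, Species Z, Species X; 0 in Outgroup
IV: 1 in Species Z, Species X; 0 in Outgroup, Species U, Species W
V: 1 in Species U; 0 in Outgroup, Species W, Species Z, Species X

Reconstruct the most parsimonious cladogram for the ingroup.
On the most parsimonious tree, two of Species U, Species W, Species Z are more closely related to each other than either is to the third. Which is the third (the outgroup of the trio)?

Species U

Character polarity is set by the outgroup: the derived state is whichever differs from the outgroup's state, so for I the derived state is '0', and for the remaining characters it is '1'.
I: derived state '0' in Species X only — an autapomorphy, so it tells us nothing about relationships among taxa.
Only Species W, Species X, and Species Z show the derived state '1' for II, supporting them as a clade.
III (derived state '1') is shared by all ingroup taxa — unites the whole ingroup.
Only Species X and Species Z show the derived state '1' for IV, supporting them as a clade.
V (derived state '1') is unique to Species U (autapomorphy; uninformative for grouping).
Most parsimonious ingroup topology: (Species U,(Species W,(Species Z,Species X))).
Species W and Species Z share a more recent common ancestor with each other than either does with Species U, so Species U is the least closely related of the three.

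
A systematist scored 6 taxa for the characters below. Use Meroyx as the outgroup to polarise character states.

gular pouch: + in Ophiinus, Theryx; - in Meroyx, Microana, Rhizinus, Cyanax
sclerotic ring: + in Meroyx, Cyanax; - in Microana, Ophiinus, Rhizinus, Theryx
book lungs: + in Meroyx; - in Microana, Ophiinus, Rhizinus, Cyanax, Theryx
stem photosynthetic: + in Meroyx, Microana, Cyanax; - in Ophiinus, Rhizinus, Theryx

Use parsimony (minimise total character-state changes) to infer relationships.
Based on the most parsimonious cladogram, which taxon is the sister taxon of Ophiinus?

Character polarity is set by the outgroup: the derived state is whichever differs from the outgroup's state, so for sclerotic ring, book lungs, stem photosynthetic the derived state is '-', and for the remaining characters it is '+'.
gular pouch (derived state '+') is shared by Ophiinus and Theryx — a synapomorphy uniting that clade.
sclerotic ring: derived state '-' in Microana, Ophiinus, Rhizinus, and Theryx only — synapomorphy for {Microana, Ophiinus, Rhizinus, Theryx}.
All ingroup taxa share the derived state '-' for book lungs; it defines the ingroup but does not resolve relationships within it.
Only Ophiinus, Rhizinus, and Theryx show the derived state '-' for stem photosynthetic, supporting them as a clade.
Most parsimonious ingroup topology: ((Microana,((Ophiinus,Theryx),Rhizinus)),Cyanax).
Ophiinus and Theryx form a cherry on this tree, so they are sister taxa.

Theryx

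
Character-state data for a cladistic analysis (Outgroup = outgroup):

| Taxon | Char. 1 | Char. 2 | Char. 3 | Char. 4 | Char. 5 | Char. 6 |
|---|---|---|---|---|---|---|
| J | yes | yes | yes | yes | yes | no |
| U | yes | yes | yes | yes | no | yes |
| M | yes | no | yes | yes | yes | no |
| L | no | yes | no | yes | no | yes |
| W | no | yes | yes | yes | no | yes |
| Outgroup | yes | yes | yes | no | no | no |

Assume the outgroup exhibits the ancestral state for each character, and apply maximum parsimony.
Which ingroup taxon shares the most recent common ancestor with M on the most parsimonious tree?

J

Character polarity is set by the outgroup: the derived state is whichever differs from the outgroup's state, so for Char. 1, Char. 2, Char. 3 the derived state is 'no', and for the remaining characters it is 'yes'.
Only L and W show the derived state 'no' for Char. 1, supporting them as a clade.
Char. 2 (derived state 'no') is unique to M (autapomorphy; uninformative for grouping).
Char. 3: derived state 'no' in L only — an autapomorphy, so it tells us nothing about relationships among taxa.
Char. 4 (derived state 'yes') is shared by all ingroup taxa — unites the whole ingroup.
Char. 5 (derived state 'yes') is shared by J and M — a synapomorphy uniting that clade.
Only L, U, and W show the derived state 'yes' for Char. 6, supporting them as a clade.
Most parsimonious ingroup topology: ((J,M),(U,(L,W))).
M and J form a cherry on this tree, so they are sister taxa.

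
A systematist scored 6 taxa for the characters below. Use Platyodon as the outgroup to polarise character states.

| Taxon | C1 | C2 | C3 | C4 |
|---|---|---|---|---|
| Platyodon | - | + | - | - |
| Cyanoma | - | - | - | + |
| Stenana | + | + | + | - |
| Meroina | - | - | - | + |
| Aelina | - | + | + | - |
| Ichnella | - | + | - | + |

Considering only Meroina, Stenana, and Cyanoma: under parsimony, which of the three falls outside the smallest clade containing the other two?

Stenana

Character polarity is set by the outgroup: the derived state is whichever differs from the outgroup's state, so for C2 the derived state is '-', and for the remaining characters it is '+'.
C1 (derived state '+') is unique to Stenana (autapomorphy; uninformative for grouping).
Only Cyanoma and Meroina show the derived state '-' for C2, supporting them as a clade.
C3: derived state '+' in Aelina and Stenana only — synapomorphy for {Aelina, Stenana}.
Only Cyanoma, Ichnella, and Meroina show the derived state '+' for C4, supporting them as a clade.
Most parsimonious ingroup topology: (((Cyanoma,Meroina),Ichnella),(Stenana,Aelina)).
Meroina and Cyanoma share a more recent common ancestor with each other than either does with Stenana, so Stenana is the least closely related of the three.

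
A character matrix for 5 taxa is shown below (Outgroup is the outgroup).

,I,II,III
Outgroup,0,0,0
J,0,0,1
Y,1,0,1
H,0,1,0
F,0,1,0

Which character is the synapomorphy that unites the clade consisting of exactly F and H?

II

The outgroup has state '0' for every character, so '1' is the derived state throughout.
I: derived state '1' in Y only — an autapomorphy, so it tells us nothing about relationships among taxa.
Only F and H show the derived state '1' for II, supporting them as a clade.
III (derived state '1') is shared by J and Y — a synapomorphy uniting that clade.
Most parsimonious ingroup topology: ((J,Y),(H,F)).
The clade {F, H} is supported by II: its derived state '1' occurs in exactly those taxa and in no other taxon (including the outgroup).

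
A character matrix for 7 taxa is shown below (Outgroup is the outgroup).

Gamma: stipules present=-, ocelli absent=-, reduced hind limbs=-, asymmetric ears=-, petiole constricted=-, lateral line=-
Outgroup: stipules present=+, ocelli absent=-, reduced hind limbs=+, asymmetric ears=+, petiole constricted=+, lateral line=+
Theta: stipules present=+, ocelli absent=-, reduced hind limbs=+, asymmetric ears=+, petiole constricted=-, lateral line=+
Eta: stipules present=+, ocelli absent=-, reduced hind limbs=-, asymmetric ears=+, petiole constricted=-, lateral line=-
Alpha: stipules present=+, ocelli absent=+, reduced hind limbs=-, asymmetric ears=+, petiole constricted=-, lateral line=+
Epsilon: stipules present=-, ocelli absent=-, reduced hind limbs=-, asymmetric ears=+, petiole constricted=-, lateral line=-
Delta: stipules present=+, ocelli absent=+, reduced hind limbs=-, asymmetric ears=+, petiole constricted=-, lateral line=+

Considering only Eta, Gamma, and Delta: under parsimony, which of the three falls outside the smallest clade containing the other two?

Character polarity is set by the outgroup: the derived state is whichever differs from the outgroup's state, so for stipules present, reduced hind limbs, asymmetric ears, petiole constricted, lateral line the derived state is '-', and for the remaining characters it is '+'.
Only Epsilon and Gamma show the derived state '-' for stipules present, supporting them as a clade.
Only Alpha and Delta show the derived state '+' for ocelli absent, supporting them as a clade.
reduced hind limbs: derived state '-' in Alpha, Delta, Epsilon, Eta, and Gamma only — synapomorphy for {Alpha, Delta, Epsilon, Eta, Gamma}.
asymmetric ears (derived state '-') is unique to Gamma (autapomorphy; uninformative for grouping).
petiole constricted (derived state '-') is shared by all ingroup taxa — unites the whole ingroup.
lateral line (derived state '-') is shared by Epsilon, Eta, and Gamma — a synapomorphy uniting that clade.
Most parsimonious ingroup topology: (Theta,((Alpha,Delta),(Eta,(Epsilon,Gamma)))).
Gamma and Eta share a more recent common ancestor with each other than either does with Delta, so Delta is the least closely related of the three.

Delta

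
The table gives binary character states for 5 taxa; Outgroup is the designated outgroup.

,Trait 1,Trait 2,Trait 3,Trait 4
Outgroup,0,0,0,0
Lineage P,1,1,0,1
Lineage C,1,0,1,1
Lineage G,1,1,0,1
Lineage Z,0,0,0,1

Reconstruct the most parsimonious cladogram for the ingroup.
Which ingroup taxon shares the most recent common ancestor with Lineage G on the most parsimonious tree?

The outgroup has state '0' for every character, so '1' is the derived state throughout.
Only Lineage C, Lineage G, and Lineage P show the derived state '1' for Trait 1, supporting them as a clade.
Trait 2: derived state '1' in Lineage G and Lineage P only — synapomorphy for {Lineage G, Lineage P}.
Trait 3: derived state '1' in Lineage C only — an autapomorphy, so it tells us nothing about relationships among taxa.
All ingroup taxa share the derived state '1' for Trait 4; it defines the ingroup but does not resolve relationships within it.
Most parsimonious ingroup topology: (((Lineage P,Lineage G),Lineage C),Lineage Z).
Lineage G and Lineage P form a cherry on this tree, so they are sister taxa.

Lineage P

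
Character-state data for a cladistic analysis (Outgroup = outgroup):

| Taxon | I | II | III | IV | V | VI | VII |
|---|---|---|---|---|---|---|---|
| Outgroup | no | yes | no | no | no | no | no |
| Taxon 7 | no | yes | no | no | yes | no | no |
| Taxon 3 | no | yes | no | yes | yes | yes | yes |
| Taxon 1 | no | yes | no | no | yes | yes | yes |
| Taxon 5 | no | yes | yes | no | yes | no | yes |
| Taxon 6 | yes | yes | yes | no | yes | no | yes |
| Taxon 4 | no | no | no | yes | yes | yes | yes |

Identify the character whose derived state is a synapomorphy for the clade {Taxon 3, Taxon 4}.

IV

Character polarity is set by the outgroup: the derived state is whichever differs from the outgroup's state, so for II the derived state is 'no', and for the remaining characters it is 'yes'.
I (derived state 'yes') is unique to Taxon 6 (autapomorphy; uninformative for grouping).
II (derived state 'no') is unique to Taxon 4 (autapomorphy; uninformative for grouping).
III (derived state 'yes') is shared by Taxon 5 and Taxon 6 — a synapomorphy uniting that clade.
IV (derived state 'yes') is shared by Taxon 3 and Taxon 4 — a synapomorphy uniting that clade.
V (derived state 'yes') is shared by all ingroup taxa — unites the whole ingroup.
VI: derived state 'yes' in Taxon 1, Taxon 3, and Taxon 4 only — synapomorphy for {Taxon 1, Taxon 3, Taxon 4}.
VII (derived state 'yes') is shared by Taxon 1, Taxon 3, Taxon 4, Taxon 5, and Taxon 6 — a synapomorphy uniting that clade.
Most parsimonious ingroup topology: (Taxon 7,(((Taxon 3,Taxon 4),Taxon 1),(Taxon 5,Taxon 6))).
The clade {Taxon 3, Taxon 4} is supported by IV: its derived state 'yes' occurs in exactly those taxa and in no other taxon (including the outgroup).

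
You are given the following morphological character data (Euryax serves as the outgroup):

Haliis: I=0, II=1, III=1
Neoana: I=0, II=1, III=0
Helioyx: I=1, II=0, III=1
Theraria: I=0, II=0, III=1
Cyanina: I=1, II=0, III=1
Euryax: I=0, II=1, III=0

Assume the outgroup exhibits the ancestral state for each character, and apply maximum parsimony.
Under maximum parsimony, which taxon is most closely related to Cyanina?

Helioyx

Character polarity is set by the outgroup: the derived state is whichever differs from the outgroup's state, so for II the derived state is '0', and for the remaining characters it is '1'.
Only Cyanina and Helioyx show the derived state '1' for I, supporting them as a clade.
II: derived state '0' in Cyanina, Helioyx, and Theraria only — synapomorphy for {Cyanina, Helioyx, Theraria}.
III (derived state '1') is shared by Cyanina, Haliis, Helioyx, and Theraria — a synapomorphy uniting that clade.
Most parsimonious ingroup topology: ((Haliis,((Cyanina,Helioyx),Theraria)),Neoana).
Cyanina and Helioyx form a cherry on this tree, so they are sister taxa.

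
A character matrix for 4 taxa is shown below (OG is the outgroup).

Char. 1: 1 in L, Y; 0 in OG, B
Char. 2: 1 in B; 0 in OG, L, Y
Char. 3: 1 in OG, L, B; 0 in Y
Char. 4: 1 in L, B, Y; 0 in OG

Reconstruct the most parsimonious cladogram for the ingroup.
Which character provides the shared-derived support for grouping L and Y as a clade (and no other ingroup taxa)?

Char. 1

Character polarity is set by the outgroup: the derived state is whichever differs from the outgroup's state, so for Char. 3 the derived state is '0', and for the remaining characters it is '1'.
Char. 1: derived state '1' in L and Y only — synapomorphy for {L, Y}.
Char. 2 (derived state '1') is unique to B (autapomorphy; uninformative for grouping).
Char. 3 (derived state '0') is unique to Y (autapomorphy; uninformative for grouping).
All ingroup taxa share the derived state '1' for Char. 4; it defines the ingroup but does not resolve relationships within it.
Most parsimonious ingroup topology: ((L,Y),B).
The clade {L, Y} is supported by Char. 1: its derived state '1' occurs in exactly those taxa and in no other taxon (including the outgroup).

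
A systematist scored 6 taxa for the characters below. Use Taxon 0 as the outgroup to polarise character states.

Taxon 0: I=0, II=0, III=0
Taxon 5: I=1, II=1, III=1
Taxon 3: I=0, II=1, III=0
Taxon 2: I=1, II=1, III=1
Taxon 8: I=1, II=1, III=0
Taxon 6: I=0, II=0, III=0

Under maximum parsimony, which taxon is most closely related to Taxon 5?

Taxon 2

The outgroup has state '0' for every character, so '1' is the derived state throughout.
Only Taxon 2, Taxon 5, and Taxon 8 show the derived state '1' for I, supporting them as a clade.
II (derived state '1') is shared by Taxon 2, Taxon 3, Taxon 5, and Taxon 8 — a synapomorphy uniting that clade.
III (derived state '1') is shared by Taxon 2 and Taxon 5 — a synapomorphy uniting that clade.
Most parsimonious ingroup topology: (((Taxon 8,(Taxon 2,Taxon 5)),Taxon 3),Taxon 6).
Taxon 5 and Taxon 2 form a cherry on this tree, so they are sister taxa.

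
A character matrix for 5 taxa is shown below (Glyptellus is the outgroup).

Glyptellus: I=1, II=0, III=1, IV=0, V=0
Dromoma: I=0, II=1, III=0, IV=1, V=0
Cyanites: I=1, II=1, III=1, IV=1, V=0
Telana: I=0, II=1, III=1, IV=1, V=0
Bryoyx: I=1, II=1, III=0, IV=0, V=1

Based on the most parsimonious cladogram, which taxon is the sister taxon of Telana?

Character polarity is set by the outgroup: the derived state is whichever differs from the outgroup's state, so for I, III the derived state is '0', and for the remaining characters it is '1'.
Only Dromoma and Telana show the derived state '0' for I, supporting them as a clade.
All ingroup taxa share the derived state '1' for II; it defines the ingroup but does not resolve relationships within it.
III (state '0') occurs in Bryoyx and Dromoma but conflicts with the nesting implied by the other characters — most parsimoniously interpreted as homoplasy.
Only Cyanites, Dromoma, and Telana show the derived state '1' for IV, supporting them as a clade.
V (derived state '1') is unique to Bryoyx (autapomorphy; uninformative for grouping).
Most parsimonious ingroup topology: (((Dromoma,Telana),Cyanites),Bryoyx).
Telana and Dromoma form a cherry on this tree, so they are sister taxa.

Dromoma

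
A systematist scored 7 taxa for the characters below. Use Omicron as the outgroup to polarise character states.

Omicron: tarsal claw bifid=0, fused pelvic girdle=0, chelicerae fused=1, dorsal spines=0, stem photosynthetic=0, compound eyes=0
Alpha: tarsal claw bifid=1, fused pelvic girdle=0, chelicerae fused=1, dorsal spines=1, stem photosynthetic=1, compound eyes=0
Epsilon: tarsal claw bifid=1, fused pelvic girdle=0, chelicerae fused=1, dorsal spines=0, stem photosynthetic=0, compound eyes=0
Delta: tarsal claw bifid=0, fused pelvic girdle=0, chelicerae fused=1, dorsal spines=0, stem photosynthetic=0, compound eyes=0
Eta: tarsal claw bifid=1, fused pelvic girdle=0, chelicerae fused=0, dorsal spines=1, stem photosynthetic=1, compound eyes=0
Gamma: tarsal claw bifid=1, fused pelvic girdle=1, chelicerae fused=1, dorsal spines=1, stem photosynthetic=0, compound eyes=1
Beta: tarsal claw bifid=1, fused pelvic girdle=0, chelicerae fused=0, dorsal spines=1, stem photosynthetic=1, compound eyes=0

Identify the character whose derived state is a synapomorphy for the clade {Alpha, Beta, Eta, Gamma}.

dorsal spines

Character polarity is set by the outgroup: the derived state is whichever differs from the outgroup's state, so for chelicerae fused the derived state is '0', and for the remaining characters it is '1'.
tarsal claw bifid (derived state '1') is shared by Alpha, Beta, Epsilon, Eta, and Gamma — a synapomorphy uniting that clade.
fused pelvic girdle (derived state '1') is unique to Gamma (autapomorphy; uninformative for grouping).
chelicerae fused: derived state '0' in Beta and Eta only — synapomorphy for {Beta, Eta}.
dorsal spines: derived state '1' in Alpha, Beta, Eta, and Gamma only — synapomorphy for {Alpha, Beta, Eta, Gamma}.
stem photosynthetic: derived state '1' in Alpha, Beta, and Eta only — synapomorphy for {Alpha, Beta, Eta}.
compound eyes (derived state '1') is unique to Gamma (autapomorphy; uninformative for grouping).
Most parsimonious ingroup topology: ((((Alpha,(Eta,Beta)),Gamma),Epsilon),Delta).
The clade {Alpha, Beta, Eta, Gamma} is supported by dorsal spines: its derived state '1' occurs in exactly those taxa and in no other taxon (including the outgroup).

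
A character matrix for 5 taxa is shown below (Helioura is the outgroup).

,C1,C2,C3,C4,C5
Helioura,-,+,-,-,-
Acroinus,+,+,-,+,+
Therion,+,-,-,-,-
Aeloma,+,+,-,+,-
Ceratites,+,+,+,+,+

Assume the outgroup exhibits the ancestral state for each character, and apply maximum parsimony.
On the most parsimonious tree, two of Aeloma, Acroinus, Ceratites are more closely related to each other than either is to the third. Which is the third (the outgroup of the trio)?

Character polarity is set by the outgroup: the derived state is whichever differs from the outgroup's state, so for C2 the derived state is '-', and for the remaining characters it is '+'.
All ingroup taxa share the derived state '+' for C1; it defines the ingroup but does not resolve relationships within it.
C2 (derived state '-') is unique to Therion (autapomorphy; uninformative for grouping).
C3: derived state '+' in Ceratites only — an autapomorphy, so it tells us nothing about relationships among taxa.
Only Acroinus, Aeloma, and Ceratites show the derived state '+' for C4, supporting them as a clade.
C5 (derived state '+') is shared by Acroinus and Ceratites — a synapomorphy uniting that clade.
Most parsimonious ingroup topology: (((Acroinus,Ceratites),Aeloma),Therion).
Ceratites and Acroinus share a more recent common ancestor with each other than either does with Aeloma, so Aeloma is the least closely related of the three.

Aeloma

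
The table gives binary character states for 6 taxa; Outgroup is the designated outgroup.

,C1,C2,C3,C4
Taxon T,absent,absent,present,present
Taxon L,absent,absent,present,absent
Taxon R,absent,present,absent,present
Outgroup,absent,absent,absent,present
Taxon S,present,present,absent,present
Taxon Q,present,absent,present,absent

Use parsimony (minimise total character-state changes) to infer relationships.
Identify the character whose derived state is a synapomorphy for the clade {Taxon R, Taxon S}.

Character polarity is set by the outgroup: the derived state is whichever differs from the outgroup's state, so for C4 the derived state is 'absent', and for the remaining characters it is 'present'.
C1 groups Taxon Q and Taxon S, which is incompatible with the clades supported by the remaining characters; treating it as convergent (homoplasy) costs fewer steps than any alternative tree.
C2 (derived state 'present') is shared by Taxon R and Taxon S — a synapomorphy uniting that clade.
C3: derived state 'present' in Taxon L, Taxon Q, and Taxon T only — synapomorphy for {Taxon L, Taxon Q, Taxon T}.
Only Taxon L and Taxon Q show the derived state 'absent' for C4, supporting them as a clade.
Most parsimonious ingroup topology: (((Taxon Q,Taxon L),Taxon T),(Taxon S,Taxon R)).
The clade {Taxon R, Taxon S} is supported by C2: its derived state 'present' occurs in exactly those taxa and in no other taxon (including the outgroup).

C2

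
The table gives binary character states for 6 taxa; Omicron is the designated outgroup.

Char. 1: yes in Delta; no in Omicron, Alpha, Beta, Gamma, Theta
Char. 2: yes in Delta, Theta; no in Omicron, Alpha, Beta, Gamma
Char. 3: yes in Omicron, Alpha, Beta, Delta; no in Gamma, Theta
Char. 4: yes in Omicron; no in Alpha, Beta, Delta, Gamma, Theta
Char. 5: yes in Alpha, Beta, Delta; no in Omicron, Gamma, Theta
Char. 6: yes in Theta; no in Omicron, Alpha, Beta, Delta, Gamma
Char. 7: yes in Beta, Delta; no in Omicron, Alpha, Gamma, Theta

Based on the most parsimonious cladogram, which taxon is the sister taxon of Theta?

Character polarity is set by the outgroup: the derived state is whichever differs from the outgroup's state, so for Char. 3, Char. 4 the derived state is 'no', and for the remaining characters it is 'yes'.
Char. 1 (derived state 'yes') is unique to Delta (autapomorphy; uninformative for grouping).
Char. 2 (state 'yes') occurs in Delta and Theta but conflicts with the nesting implied by the other characters — most parsimoniously interpreted as homoplasy.
Only Gamma and Theta show the derived state 'no' for Char. 3, supporting them as a clade.
All ingroup taxa share the derived state 'no' for Char. 4; it defines the ingroup but does not resolve relationships within it.
Char. 5 (derived state 'yes') is shared by Alpha, Beta, and Delta — a synapomorphy uniting that clade.
Char. 6 (derived state 'yes') is unique to Theta (autapomorphy; uninformative for grouping).
Only Beta and Delta show the derived state 'yes' for Char. 7, supporting them as a clade.
Most parsimonious ingroup topology: ((Alpha,(Beta,Delta)),(Gamma,Theta)).
Theta and Gamma form a cherry on this tree, so they are sister taxa.

Gamma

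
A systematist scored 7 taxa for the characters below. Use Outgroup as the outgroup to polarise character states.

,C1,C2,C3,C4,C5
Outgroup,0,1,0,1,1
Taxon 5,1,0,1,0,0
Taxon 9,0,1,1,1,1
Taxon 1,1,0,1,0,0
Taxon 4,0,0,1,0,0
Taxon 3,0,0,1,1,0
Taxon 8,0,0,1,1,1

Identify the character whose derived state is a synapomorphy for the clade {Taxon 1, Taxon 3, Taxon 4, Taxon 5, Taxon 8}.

C2

Character polarity is set by the outgroup: the derived state is whichever differs from the outgroup's state, so for C2, C4, C5 the derived state is '0', and for the remaining characters it is '1'.
C1: derived state '1' in Taxon 1 and Taxon 5 only — synapomorphy for {Taxon 1, Taxon 5}.
Only Taxon 1, Taxon 3, Taxon 4, Taxon 5, and Taxon 8 show the derived state '0' for C2, supporting them as a clade.
All ingroup taxa share the derived state '1' for C3; it defines the ingroup but does not resolve relationships within it.
C4 (derived state '0') is shared by Taxon 1, Taxon 4, and Taxon 5 — a synapomorphy uniting that clade.
C5 (derived state '0') is shared by Taxon 1, Taxon 3, Taxon 4, and Taxon 5 — a synapomorphy uniting that clade.
Most parsimonious ingroup topology: (((((Taxon 5,Taxon 1),Taxon 4),Taxon 3),Taxon 8),Taxon 9).
The clade {Taxon 1, Taxon 3, Taxon 4, Taxon 5, Taxon 8} is supported by C2: its derived state '0' occurs in exactly those taxa and in no other taxon (including the outgroup).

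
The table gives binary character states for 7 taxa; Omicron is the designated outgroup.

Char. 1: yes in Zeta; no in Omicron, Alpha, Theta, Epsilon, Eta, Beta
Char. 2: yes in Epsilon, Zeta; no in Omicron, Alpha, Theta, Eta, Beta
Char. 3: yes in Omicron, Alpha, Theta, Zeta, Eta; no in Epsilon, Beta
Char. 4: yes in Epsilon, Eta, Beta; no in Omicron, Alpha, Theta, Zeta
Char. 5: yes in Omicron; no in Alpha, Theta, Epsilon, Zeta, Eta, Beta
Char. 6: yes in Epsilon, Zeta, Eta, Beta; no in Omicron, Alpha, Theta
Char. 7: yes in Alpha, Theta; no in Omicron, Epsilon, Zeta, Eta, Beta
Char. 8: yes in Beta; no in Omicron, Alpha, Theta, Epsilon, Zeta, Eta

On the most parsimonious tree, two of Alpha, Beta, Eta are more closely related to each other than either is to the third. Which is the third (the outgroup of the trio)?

Character polarity is set by the outgroup: the derived state is whichever differs from the outgroup's state, so for Char. 3, Char. 5 the derived state is 'no', and for the remaining characters it is 'yes'.
Char. 1 (derived state 'yes') is unique to Zeta (autapomorphy; uninformative for grouping).
Char. 2 groups Epsilon and Zeta, which is incompatible with the clades supported by the remaining characters; treating it as convergent (homoplasy) costs fewer steps than any alternative tree.
Char. 3: derived state 'no' in Beta and Epsilon only — synapomorphy for {Beta, Epsilon}.
Only Beta, Epsilon, and Eta show the derived state 'yes' for Char. 4, supporting them as a clade.
Char. 5 (derived state 'no') is shared by all ingroup taxa — unites the whole ingroup.
Char. 6: derived state 'yes' in Beta, Epsilon, Eta, and Zeta only — synapomorphy for {Beta, Epsilon, Eta, Zeta}.
Char. 7 (derived state 'yes') is shared by Alpha and Theta — a synapomorphy uniting that clade.
Char. 8: derived state 'yes' in Beta only — an autapomorphy, so it tells us nothing about relationships among taxa.
Most parsimonious ingroup topology: ((Alpha,Theta),(((Epsilon,Beta),Eta),Zeta)).
Beta and Eta share a more recent common ancestor with each other than either does with Alpha, so Alpha is the least closely related of the three.

Alpha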